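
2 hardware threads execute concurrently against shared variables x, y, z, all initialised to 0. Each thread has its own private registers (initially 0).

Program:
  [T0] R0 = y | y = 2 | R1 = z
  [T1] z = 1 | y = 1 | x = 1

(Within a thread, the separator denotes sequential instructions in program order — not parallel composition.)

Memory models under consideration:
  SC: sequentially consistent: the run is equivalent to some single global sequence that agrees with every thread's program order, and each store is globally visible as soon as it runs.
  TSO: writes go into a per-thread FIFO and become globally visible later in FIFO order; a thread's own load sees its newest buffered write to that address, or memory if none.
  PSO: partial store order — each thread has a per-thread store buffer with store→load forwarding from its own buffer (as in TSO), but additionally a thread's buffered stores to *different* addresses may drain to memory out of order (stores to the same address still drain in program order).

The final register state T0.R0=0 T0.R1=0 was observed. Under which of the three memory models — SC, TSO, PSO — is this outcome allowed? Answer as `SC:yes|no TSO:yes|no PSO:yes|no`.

SC:yes TSO:yes PSO:yes

outcome vector order: (T0.R0,T0.R1)
SC (3): 0/0 0/1 1/1
TSO (3): 0/0 0/1 1/1
PSO (4): 0/0 0/1 1/0 1/1
target 0/0 ∈ {SC,TSO,PSO}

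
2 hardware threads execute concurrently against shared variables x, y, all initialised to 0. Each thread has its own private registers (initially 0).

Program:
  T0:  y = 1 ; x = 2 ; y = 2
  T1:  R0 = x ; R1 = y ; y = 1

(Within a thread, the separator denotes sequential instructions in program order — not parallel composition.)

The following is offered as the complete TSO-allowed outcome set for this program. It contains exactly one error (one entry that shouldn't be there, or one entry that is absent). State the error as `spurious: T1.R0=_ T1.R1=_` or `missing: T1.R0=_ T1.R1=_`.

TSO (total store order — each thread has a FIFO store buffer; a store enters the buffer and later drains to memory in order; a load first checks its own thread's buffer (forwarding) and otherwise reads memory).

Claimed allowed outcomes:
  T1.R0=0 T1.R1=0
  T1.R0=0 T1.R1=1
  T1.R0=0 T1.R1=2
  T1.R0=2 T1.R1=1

outcome vector order: (T1.R0,T1.R1)
TSO: 5 outcomes — {<0 0>; <0 1>; <0 2>; <2 1>; <2 2>}
TSO∖claimed = {<2 2>}

missing: T1.R0=2 T1.R1=2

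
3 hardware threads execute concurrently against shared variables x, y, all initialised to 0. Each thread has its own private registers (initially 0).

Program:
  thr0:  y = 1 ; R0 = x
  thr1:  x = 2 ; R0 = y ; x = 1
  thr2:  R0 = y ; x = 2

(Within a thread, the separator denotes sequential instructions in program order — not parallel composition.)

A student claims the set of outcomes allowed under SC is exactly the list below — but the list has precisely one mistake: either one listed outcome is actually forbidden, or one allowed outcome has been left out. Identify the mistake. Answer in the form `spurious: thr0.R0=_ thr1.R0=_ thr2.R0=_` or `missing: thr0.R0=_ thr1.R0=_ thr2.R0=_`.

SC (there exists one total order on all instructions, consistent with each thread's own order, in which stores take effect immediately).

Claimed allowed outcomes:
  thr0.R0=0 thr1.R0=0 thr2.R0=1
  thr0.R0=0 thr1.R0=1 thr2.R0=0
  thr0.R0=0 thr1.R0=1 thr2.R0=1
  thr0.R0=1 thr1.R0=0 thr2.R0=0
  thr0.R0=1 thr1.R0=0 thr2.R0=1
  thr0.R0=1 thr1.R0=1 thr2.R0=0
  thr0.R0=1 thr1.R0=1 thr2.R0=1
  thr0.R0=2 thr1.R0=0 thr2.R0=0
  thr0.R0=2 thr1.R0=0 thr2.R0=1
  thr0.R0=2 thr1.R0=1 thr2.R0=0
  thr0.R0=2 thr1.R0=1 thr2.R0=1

spurious: thr0.R0=0 thr1.R0=0 thr2.R0=1

outcome vector order: (thr0.R0,thr1.R0,thr2.R0)
SC (10): (0,1,0), (0,1,1), (1,0,0), (1,0,1), (1,1,0), (1,1,1), (2,0,0), (2,0,1), (2,1,0), (2,1,1)
claimed∖SC = {(0,0,1)}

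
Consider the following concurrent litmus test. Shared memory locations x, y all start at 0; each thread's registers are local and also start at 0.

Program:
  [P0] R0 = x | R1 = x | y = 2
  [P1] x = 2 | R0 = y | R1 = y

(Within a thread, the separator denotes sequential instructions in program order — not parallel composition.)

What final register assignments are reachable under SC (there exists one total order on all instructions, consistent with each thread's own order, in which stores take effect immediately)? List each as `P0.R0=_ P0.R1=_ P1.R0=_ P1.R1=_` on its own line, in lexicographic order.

P0.R0=0 P0.R1=0 P1.R0=0 P1.R1=0
P0.R0=0 P0.R1=0 P1.R0=0 P1.R1=2
P0.R0=0 P0.R1=0 P1.R0=2 P1.R1=2
P0.R0=0 P0.R1=2 P1.R0=0 P1.R1=0
P0.R0=0 P0.R1=2 P1.R0=0 P1.R1=2
P0.R0=0 P0.R1=2 P1.R0=2 P1.R1=2
P0.R0=2 P0.R1=2 P1.R0=0 P1.R1=0
P0.R0=2 P0.R1=2 P1.R0=0 P1.R1=2
P0.R0=2 P0.R1=2 P1.R0=2 P1.R1=2

outcome vector order: (P0.R0,P0.R1,P1.R0,P1.R1)
|SC outcomes| = 9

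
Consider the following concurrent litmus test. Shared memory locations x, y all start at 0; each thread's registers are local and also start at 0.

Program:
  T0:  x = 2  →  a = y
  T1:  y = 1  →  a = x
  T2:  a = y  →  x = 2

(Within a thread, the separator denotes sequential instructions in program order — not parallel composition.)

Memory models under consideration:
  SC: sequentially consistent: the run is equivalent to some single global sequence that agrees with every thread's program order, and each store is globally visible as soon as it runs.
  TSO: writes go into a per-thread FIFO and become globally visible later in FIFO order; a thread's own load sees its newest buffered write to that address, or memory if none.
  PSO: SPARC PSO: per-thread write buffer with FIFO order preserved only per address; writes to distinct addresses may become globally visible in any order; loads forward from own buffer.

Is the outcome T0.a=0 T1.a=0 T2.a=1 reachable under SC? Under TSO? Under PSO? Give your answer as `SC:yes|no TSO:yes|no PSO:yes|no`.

outcome vector order: (T0.a,T1.a,T2.a)
[SC] allowed = {020, 021, 100, 101, 120, 121}
[TSO] allowed = {000, 001, 020, 021, 100, 101, 120, 121}
[PSO] allowed = {000, 001, 020, 021, 100, 101, 120, 121}
target 001 ∈ {TSO,PSO}

SC:no TSO:yes PSO:yes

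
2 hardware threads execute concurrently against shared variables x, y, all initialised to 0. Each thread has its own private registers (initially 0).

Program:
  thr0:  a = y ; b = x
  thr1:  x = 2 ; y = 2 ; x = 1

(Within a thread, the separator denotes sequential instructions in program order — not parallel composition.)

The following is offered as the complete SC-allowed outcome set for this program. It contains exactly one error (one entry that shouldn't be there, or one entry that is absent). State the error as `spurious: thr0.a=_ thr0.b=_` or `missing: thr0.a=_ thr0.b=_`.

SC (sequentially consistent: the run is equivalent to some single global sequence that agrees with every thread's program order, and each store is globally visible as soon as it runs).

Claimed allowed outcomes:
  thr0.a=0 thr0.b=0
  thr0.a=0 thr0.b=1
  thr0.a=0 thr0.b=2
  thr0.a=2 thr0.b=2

outcome vector order: (thr0.a,thr0.b)
SC: 5 outcomes — {(0,0) (0,1) (0,2) (2,1) (2,2)}
SC∖claimed = {(2,1)}

missing: thr0.a=2 thr0.b=1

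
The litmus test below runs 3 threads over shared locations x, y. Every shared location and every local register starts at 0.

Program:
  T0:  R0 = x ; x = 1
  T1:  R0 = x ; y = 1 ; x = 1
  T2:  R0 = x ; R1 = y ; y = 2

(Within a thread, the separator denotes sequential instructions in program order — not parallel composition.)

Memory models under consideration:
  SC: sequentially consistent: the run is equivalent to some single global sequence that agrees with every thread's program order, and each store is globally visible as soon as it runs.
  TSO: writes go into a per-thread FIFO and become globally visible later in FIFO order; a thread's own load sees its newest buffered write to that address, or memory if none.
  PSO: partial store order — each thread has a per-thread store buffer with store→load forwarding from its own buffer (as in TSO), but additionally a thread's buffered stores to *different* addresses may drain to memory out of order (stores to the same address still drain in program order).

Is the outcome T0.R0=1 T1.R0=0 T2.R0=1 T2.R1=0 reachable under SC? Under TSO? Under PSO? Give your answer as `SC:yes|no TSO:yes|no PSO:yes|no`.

outcome vector order: (T0.R0,T1.R0,T2.R0,T2.R1)
under SC → <0 0 0 0>; <0 0 0 1>; <0 0 1 0>; <0 0 1 1>; <0 1 0 0>; <0 1 0 1>; <0 1 1 0>; <0 1 1 1>; <1 0 0 0>; <1 0 0 1>; <1 0 1 1>
under TSO → <0 0 0 0>; <0 0 0 1>; <0 0 1 0>; <0 0 1 1>; <0 1 0 0>; <0 1 0 1>; <0 1 1 0>; <0 1 1 1>; <1 0 0 0>; <1 0 0 1>; <1 0 1 1>
under PSO → <0 0 0 0>; <0 0 0 1>; <0 0 1 0>; <0 0 1 1>; <0 1 0 0>; <0 1 0 1>; <0 1 1 0>; <0 1 1 1>; <1 0 0 0>; <1 0 0 1>; <1 0 1 0>; <1 0 1 1>
target <1 0 1 0> ∈ {PSO}

SC:no TSO:no PSO:yes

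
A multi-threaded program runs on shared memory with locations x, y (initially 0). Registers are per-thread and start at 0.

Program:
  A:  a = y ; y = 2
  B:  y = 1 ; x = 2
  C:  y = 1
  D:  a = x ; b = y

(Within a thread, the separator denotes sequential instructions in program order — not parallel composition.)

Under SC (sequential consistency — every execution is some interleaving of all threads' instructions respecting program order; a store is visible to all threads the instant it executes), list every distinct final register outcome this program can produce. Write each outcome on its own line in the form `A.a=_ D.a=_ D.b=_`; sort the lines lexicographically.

A.a=0 D.a=0 D.b=0
A.a=0 D.a=0 D.b=1
A.a=0 D.a=0 D.b=2
A.a=0 D.a=2 D.b=1
A.a=0 D.a=2 D.b=2
A.a=1 D.a=0 D.b=0
A.a=1 D.a=0 D.b=1
A.a=1 D.a=0 D.b=2
A.a=1 D.a=2 D.b=1
A.a=1 D.a=2 D.b=2

outcome vector order: (A.a,D.a,D.b)
|SC outcomes| = 10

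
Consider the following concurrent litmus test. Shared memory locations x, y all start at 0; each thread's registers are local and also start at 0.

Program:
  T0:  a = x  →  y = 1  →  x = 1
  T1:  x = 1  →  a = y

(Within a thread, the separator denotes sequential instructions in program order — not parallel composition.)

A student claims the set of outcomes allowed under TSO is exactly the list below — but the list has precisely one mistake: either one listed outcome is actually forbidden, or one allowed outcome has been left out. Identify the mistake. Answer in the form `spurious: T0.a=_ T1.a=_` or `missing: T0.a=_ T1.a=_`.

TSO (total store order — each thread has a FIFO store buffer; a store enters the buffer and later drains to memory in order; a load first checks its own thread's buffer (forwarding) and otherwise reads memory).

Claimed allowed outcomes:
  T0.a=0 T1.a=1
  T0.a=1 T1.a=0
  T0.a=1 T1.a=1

outcome vector order: (T0.a,T1.a)
TSO: 4 outcomes — {0/0; 0/1; 1/0; 1/1}
TSO∖claimed = {0/0}

missing: T0.a=0 T1.a=0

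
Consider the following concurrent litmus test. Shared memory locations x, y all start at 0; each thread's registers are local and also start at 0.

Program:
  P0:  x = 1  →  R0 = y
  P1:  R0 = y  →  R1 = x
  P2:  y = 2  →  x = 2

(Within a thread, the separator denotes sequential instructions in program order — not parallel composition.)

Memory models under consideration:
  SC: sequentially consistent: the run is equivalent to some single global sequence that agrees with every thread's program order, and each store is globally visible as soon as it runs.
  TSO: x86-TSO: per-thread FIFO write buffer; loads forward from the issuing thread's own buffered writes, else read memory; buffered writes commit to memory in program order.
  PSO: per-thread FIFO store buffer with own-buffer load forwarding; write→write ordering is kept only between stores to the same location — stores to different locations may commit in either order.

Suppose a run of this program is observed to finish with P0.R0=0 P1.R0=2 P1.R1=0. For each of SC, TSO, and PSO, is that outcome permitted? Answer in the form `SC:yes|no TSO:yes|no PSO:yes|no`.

outcome vector order: (P0.R0,P1.R0,P1.R1)
SC: 11 outcomes — {000; 001; 002; 021; 022; 200; 201; 202; 220; 221; 222}
TSO: 12 outcomes — {000; 001; 002; 020; 021; 022; 200; 201; 202; 220; 221; 222}
PSO: 12 outcomes — {000; 001; 002; 020; 021; 022; 200; 201; 202; 220; 221; 222}
target 020 ∈ {TSO,PSO}

SC:no TSO:yes PSO:yes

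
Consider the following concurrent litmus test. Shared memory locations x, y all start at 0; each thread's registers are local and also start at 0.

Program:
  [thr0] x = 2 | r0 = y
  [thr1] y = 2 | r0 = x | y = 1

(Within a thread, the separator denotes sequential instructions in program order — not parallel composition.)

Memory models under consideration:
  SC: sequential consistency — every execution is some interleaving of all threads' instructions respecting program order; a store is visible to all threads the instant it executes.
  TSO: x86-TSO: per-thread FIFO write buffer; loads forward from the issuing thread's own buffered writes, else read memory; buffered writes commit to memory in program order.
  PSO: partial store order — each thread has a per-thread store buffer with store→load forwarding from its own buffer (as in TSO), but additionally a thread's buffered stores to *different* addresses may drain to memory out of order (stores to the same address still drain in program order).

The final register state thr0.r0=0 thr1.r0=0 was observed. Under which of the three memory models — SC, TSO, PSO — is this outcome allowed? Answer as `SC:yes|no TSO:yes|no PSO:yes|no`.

outcome vector order: (thr0.r0,thr1.r0)
SC (5): 0/2; 1/0; 1/2; 2/0; 2/2
TSO (6): 0/0; 0/2; 1/0; 1/2; 2/0; 2/2
PSO (6): 0/0; 0/2; 1/0; 1/2; 2/0; 2/2
target 0/0 ∈ {TSO,PSO}

SC:no TSO:yes PSO:yes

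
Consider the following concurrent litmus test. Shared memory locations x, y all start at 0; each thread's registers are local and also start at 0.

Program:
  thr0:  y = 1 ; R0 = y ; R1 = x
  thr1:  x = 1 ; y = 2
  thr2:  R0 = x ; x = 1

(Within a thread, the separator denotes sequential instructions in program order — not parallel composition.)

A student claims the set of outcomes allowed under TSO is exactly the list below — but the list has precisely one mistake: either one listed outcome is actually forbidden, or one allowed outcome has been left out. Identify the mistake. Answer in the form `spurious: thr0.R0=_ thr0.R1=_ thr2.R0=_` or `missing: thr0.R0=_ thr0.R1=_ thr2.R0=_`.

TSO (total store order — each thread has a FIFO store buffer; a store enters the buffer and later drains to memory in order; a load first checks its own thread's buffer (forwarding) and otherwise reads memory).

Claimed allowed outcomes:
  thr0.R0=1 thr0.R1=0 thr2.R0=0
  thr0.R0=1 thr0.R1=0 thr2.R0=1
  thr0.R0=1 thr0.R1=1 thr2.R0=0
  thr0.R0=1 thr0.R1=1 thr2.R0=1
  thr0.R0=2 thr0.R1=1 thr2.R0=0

missing: thr0.R0=2 thr0.R1=1 thr2.R0=1

outcome vector order: (thr0.R0,thr0.R1,thr2.R0)
TSO (6): 100 101 110 111 210 211
TSO∖claimed = {211}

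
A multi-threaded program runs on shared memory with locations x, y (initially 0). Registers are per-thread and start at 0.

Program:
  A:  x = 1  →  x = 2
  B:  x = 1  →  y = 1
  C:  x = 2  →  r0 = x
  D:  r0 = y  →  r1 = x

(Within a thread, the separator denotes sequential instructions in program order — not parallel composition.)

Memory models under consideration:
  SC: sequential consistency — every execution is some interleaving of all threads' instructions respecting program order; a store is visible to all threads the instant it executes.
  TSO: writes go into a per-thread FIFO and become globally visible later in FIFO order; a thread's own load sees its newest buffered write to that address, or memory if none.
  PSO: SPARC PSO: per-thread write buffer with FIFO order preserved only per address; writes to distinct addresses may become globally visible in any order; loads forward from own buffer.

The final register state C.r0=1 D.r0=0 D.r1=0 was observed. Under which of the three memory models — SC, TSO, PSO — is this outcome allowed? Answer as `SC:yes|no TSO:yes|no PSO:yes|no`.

SC:yes TSO:yes PSO:yes

outcome vector order: (C.r0,D.r0,D.r1)
SC (10): <1 0 0>; <1 0 1>; <1 0 2>; <1 1 1>; <1 1 2>; <2 0 0>; <2 0 1>; <2 0 2>; <2 1 1>; <2 1 2>
TSO (10): <1 0 0>; <1 0 1>; <1 0 2>; <1 1 1>; <1 1 2>; <2 0 0>; <2 0 1>; <2 0 2>; <2 1 1>; <2 1 2>
PSO (12): <1 0 0>; <1 0 1>; <1 0 2>; <1 1 0>; <1 1 1>; <1 1 2>; <2 0 0>; <2 0 1>; <2 0 2>; <2 1 0>; <2 1 1>; <2 1 2>
target <1 0 0> ∈ {SC,TSO,PSO}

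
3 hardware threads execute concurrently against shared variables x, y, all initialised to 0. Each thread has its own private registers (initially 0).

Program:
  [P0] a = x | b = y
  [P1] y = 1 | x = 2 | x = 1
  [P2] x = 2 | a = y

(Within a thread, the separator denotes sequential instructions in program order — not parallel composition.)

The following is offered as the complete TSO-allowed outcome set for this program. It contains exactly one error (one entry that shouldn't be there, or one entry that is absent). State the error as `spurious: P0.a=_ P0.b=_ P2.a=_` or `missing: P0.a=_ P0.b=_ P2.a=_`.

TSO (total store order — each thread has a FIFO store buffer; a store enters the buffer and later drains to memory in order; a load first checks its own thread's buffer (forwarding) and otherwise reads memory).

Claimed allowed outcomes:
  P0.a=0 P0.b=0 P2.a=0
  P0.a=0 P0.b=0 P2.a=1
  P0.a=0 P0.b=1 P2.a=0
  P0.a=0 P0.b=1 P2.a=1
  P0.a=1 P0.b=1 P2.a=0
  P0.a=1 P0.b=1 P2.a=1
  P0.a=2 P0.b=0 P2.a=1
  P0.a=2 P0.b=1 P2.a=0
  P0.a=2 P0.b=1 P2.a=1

outcome vector order: (P0.a,P0.b,P2.a)
[TSO] allowed = {(0,0,0), (0,0,1), (0,1,0), (0,1,1), (1,1,0), (1,1,1), (2,0,0), (2,0,1), (2,1,0), (2,1,1)}
TSO∖claimed = {(2,0,0)}

missing: P0.a=2 P0.b=0 P2.a=0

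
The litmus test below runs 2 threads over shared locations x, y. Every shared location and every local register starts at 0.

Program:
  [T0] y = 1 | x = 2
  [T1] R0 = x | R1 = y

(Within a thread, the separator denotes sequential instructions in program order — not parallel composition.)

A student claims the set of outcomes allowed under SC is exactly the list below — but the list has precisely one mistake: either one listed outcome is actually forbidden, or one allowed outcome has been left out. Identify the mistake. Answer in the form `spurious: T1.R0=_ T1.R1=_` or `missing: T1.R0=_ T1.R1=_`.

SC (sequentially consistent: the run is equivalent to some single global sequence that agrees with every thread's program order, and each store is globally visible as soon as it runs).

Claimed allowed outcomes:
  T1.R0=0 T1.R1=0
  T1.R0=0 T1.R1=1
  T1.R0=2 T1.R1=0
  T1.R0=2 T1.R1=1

outcome vector order: (T1.R0,T1.R1)
SC (3): 00; 01; 21
claimed∖SC = {20}

spurious: T1.R0=2 T1.R1=0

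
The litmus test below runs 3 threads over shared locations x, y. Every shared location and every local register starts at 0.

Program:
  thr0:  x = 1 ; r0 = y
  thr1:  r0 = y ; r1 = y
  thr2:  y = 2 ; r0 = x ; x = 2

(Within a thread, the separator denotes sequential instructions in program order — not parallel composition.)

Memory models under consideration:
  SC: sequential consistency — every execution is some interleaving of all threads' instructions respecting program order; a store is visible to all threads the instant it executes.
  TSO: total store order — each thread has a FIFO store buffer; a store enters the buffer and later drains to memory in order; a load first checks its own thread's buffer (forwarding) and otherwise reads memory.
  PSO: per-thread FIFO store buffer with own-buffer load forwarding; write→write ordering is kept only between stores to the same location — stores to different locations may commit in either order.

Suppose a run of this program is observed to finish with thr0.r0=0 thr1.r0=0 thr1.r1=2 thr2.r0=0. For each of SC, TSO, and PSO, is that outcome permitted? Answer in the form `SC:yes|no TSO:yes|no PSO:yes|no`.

SC:no TSO:yes PSO:yes

outcome vector order: (thr0.r0,thr1.r0,thr1.r1,thr2.r0)
SC: 9 outcomes — {0/0/0/1, 0/0/2/1, 0/2/2/1, 2/0/0/0, 2/0/0/1, 2/0/2/0, 2/0/2/1, 2/2/2/0, 2/2/2/1}
TSO: 12 outcomes — {0/0/0/0, 0/0/0/1, 0/0/2/0, 0/0/2/1, 0/2/2/0, 0/2/2/1, 2/0/0/0, 2/0/0/1, 2/0/2/0, 2/0/2/1, 2/2/2/0, 2/2/2/1}
PSO: 12 outcomes — {0/0/0/0, 0/0/0/1, 0/0/2/0, 0/0/2/1, 0/2/2/0, 0/2/2/1, 2/0/0/0, 2/0/0/1, 2/0/2/0, 2/0/2/1, 2/2/2/0, 2/2/2/1}
target 0/0/2/0 ∈ {TSO,PSO}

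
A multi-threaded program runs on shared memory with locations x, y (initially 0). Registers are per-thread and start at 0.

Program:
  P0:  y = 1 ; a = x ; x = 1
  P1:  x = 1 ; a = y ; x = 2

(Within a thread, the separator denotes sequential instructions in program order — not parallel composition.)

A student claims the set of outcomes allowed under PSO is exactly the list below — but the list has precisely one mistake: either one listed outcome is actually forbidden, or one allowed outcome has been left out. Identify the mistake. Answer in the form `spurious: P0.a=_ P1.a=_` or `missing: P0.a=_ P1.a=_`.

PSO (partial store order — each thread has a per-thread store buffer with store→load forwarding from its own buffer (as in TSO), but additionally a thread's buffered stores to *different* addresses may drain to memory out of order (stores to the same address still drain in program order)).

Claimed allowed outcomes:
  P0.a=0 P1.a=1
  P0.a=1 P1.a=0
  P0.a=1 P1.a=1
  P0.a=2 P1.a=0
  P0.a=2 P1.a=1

missing: P0.a=0 P1.a=0

outcome vector order: (P0.a,P1.a)
[PSO] allowed = {<0 0>; <0 1>; <1 0>; <1 1>; <2 0>; <2 1>}
PSO∖claimed = {<0 0>}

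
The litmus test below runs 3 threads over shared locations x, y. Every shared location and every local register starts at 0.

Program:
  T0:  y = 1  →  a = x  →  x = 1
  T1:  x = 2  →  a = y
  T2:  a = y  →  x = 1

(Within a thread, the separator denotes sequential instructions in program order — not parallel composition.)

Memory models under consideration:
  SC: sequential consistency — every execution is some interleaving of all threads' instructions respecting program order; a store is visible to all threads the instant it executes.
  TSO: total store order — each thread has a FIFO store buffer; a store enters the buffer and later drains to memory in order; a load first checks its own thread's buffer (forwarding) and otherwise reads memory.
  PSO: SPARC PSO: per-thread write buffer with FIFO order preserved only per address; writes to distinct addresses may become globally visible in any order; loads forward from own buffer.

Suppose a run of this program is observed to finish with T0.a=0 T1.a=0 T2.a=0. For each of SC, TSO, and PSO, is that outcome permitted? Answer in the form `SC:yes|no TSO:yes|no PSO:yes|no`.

SC:no TSO:yes PSO:yes

outcome vector order: (T0.a,T1.a,T2.a)
SC (10): 010, 011, 100, 101, 110, 111, 200, 201, 210, 211
TSO (12): 000, 001, 010, 011, 100, 101, 110, 111, 200, 201, 210, 211
PSO (12): 000, 001, 010, 011, 100, 101, 110, 111, 200, 201, 210, 211
target 000 ∈ {TSO,PSO}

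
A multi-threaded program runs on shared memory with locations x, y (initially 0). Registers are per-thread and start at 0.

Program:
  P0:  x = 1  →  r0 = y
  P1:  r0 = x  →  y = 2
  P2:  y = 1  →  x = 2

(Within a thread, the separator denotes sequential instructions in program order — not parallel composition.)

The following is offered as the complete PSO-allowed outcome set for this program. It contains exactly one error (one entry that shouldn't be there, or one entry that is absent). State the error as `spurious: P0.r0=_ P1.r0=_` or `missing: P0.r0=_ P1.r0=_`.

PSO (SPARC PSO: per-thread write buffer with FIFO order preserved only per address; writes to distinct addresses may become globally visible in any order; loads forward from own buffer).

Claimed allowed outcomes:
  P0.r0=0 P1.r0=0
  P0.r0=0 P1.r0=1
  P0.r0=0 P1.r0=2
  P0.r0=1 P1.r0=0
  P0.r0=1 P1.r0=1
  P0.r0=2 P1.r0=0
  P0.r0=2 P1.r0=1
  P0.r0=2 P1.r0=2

outcome vector order: (P0.r0,P1.r0)
[PSO] allowed = {<0 0>, <0 1>, <0 2>, <1 0>, <1 1>, <1 2>, <2 0>, <2 1>, <2 2>}
PSO∖claimed = {<1 2>}

missing: P0.r0=1 P1.r0=2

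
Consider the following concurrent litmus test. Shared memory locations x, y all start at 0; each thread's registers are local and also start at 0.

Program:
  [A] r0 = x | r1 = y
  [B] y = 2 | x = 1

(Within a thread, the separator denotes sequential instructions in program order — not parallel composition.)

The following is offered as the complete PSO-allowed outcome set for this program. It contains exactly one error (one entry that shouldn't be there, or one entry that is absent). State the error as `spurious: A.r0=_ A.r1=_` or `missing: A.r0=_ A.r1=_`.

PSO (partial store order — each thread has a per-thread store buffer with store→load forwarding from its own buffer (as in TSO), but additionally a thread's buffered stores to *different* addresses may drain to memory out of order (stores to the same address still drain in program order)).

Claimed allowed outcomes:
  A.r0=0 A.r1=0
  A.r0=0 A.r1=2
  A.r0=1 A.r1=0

missing: A.r0=1 A.r1=2

outcome vector order: (A.r0,A.r1)
PSO: 4 outcomes — {0/0, 0/2, 1/0, 1/2}
PSO∖claimed = {1/2}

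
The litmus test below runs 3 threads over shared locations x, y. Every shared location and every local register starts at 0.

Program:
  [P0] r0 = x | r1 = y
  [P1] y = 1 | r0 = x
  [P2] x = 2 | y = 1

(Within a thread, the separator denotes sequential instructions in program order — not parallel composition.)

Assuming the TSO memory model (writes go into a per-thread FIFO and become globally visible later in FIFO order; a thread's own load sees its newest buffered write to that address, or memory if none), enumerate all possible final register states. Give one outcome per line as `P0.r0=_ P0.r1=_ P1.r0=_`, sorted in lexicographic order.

outcome vector order: (P0.r0,P0.r1,P1.r0)
|TSO outcomes| = 8

P0.r0=0 P0.r1=0 P1.r0=0
P0.r0=0 P0.r1=0 P1.r0=2
P0.r0=0 P0.r1=1 P1.r0=0
P0.r0=0 P0.r1=1 P1.r0=2
P0.r0=2 P0.r1=0 P1.r0=0
P0.r0=2 P0.r1=0 P1.r0=2
P0.r0=2 P0.r1=1 P1.r0=0
P0.r0=2 P0.r1=1 P1.r0=2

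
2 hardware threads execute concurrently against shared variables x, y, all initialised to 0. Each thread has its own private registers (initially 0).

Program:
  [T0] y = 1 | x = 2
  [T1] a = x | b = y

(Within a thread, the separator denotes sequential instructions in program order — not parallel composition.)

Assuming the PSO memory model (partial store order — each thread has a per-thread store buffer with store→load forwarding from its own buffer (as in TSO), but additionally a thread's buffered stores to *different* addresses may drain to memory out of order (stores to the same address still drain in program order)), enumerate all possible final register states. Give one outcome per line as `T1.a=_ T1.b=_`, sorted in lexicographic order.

T1.a=0 T1.b=0
T1.a=0 T1.b=1
T1.a=2 T1.b=0
T1.a=2 T1.b=1

outcome vector order: (T1.a,T1.b)
|PSO outcomes| = 4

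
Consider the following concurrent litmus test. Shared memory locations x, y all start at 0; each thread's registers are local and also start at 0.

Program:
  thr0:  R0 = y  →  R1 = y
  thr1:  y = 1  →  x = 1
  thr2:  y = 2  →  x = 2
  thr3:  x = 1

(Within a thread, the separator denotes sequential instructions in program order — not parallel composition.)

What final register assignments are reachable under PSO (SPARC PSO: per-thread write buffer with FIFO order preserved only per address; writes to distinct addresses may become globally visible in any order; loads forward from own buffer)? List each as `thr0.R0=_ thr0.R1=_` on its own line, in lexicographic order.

thr0.R0=0 thr0.R1=0
thr0.R0=0 thr0.R1=1
thr0.R0=0 thr0.R1=2
thr0.R0=1 thr0.R1=1
thr0.R0=1 thr0.R1=2
thr0.R0=2 thr0.R1=1
thr0.R0=2 thr0.R1=2

outcome vector order: (thr0.R0,thr0.R1)
|PSO outcomes| = 7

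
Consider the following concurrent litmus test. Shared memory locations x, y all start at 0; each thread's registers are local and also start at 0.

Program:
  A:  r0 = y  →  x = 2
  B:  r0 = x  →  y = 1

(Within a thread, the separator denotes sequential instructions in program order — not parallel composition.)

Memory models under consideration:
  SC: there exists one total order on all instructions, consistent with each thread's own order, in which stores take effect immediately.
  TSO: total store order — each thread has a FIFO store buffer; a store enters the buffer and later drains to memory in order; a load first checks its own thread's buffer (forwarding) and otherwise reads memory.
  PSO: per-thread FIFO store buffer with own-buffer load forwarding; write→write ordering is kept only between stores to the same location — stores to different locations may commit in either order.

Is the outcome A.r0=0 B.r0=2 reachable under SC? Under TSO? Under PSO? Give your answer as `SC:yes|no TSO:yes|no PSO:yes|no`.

outcome vector order: (A.r0,B.r0)
SC: 3 outcomes — {(0,0); (0,2); (1,0)}
TSO: 3 outcomes — {(0,0); (0,2); (1,0)}
PSO: 3 outcomes — {(0,0); (0,2); (1,0)}
target (0,2) ∈ {SC,TSO,PSO}

SC:yes TSO:yes PSO:yes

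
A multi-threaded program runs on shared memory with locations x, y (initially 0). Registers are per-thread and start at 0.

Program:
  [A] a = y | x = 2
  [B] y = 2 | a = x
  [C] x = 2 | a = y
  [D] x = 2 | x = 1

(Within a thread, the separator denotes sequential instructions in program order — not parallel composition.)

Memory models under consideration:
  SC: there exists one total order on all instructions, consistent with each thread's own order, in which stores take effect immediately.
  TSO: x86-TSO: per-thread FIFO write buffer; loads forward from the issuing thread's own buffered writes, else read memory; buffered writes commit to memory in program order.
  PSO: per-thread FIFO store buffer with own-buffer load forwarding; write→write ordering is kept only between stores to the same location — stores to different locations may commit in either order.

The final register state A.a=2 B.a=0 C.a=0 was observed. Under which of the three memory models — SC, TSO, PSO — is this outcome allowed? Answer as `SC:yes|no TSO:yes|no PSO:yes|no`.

SC:no TSO:yes PSO:yes

outcome vector order: (A.a,B.a,C.a)
SC: 10 outcomes — {002; 010; 012; 020; 022; 202; 210; 212; 220; 222}
TSO: 12 outcomes — {000; 002; 010; 012; 020; 022; 200; 202; 210; 212; 220; 222}
PSO: 12 outcomes — {000; 002; 010; 012; 020; 022; 200; 202; 210; 212; 220; 222}
target 200 ∈ {TSO,PSO}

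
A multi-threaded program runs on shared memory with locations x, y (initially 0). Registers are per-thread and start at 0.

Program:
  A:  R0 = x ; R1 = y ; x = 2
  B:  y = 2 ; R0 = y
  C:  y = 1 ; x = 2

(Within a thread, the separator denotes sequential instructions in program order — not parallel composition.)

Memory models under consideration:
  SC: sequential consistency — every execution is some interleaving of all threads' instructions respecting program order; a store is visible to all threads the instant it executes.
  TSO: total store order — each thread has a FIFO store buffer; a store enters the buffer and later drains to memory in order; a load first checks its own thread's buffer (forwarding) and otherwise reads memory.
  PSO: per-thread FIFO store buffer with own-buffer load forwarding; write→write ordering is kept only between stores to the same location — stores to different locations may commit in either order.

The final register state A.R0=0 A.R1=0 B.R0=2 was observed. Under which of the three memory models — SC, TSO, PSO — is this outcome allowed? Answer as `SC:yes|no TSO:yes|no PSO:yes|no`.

SC:yes TSO:yes PSO:yes

outcome vector order: (A.R0,A.R1,B.R0)
under SC → 0/0/1 0/0/2 0/1/1 0/1/2 0/2/1 0/2/2 2/1/1 2/1/2 2/2/2
under TSO → 0/0/1 0/0/2 0/1/1 0/1/2 0/2/1 0/2/2 2/1/1 2/1/2 2/2/2
under PSO → 0/0/1 0/0/2 0/1/1 0/1/2 0/2/1 0/2/2 2/0/1 2/0/2 2/1/1 2/1/2 2/2/1 2/2/2
target 0/0/2 ∈ {SC,TSO,PSO}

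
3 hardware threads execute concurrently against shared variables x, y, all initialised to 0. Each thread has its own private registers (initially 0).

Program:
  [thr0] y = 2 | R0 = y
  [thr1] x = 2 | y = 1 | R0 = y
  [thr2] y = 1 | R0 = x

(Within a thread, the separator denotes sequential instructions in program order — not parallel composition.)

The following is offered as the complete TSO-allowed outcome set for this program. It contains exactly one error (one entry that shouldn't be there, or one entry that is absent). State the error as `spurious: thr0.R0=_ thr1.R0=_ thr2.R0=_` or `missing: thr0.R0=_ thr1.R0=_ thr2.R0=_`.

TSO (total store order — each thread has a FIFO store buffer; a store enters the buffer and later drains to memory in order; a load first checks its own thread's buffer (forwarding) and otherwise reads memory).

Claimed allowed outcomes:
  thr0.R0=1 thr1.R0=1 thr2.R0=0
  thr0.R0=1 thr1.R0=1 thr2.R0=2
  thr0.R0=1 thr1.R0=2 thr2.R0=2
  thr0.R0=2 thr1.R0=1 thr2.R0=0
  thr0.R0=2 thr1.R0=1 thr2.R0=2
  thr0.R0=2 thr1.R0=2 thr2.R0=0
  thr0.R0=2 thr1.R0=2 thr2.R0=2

missing: thr0.R0=1 thr1.R0=2 thr2.R0=0

outcome vector order: (thr0.R0,thr1.R0,thr2.R0)
under TSO → <1 1 0>, <1 1 2>, <1 2 0>, <1 2 2>, <2 1 0>, <2 1 2>, <2 2 0>, <2 2 2>
TSO∖claimed = {<1 2 0>}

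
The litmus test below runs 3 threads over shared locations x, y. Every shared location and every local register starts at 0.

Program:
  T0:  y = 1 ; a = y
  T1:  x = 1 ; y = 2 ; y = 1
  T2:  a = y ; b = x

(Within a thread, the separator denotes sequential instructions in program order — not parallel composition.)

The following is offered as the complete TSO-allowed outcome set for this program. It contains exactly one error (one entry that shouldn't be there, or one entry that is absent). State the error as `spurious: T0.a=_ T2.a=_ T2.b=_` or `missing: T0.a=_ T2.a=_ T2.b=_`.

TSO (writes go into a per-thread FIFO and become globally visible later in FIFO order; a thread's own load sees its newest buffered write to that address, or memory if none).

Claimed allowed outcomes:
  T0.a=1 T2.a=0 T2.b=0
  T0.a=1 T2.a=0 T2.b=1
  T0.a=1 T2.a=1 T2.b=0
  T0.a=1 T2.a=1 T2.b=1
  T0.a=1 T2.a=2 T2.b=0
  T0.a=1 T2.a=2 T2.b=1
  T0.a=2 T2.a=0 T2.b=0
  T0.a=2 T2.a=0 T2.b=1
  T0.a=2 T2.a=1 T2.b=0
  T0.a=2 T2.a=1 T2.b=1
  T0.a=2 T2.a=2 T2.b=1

spurious: T0.a=1 T2.a=2 T2.b=0

outcome vector order: (T0.a,T2.a,T2.b)
TSO (10): <1 0 0>, <1 0 1>, <1 1 0>, <1 1 1>, <1 2 1>, <2 0 0>, <2 0 1>, <2 1 0>, <2 1 1>, <2 2 1>
claimed∖TSO = {<1 2 0>}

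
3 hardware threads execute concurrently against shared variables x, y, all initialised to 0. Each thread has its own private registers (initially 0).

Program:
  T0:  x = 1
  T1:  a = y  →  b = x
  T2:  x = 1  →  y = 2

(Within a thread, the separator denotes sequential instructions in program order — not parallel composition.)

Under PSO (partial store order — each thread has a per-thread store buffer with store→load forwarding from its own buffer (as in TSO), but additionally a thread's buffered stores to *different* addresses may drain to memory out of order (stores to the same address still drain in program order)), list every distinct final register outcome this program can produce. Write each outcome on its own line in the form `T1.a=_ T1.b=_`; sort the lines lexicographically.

outcome vector order: (T1.a,T1.b)
|PSO outcomes| = 4

T1.a=0 T1.b=0
T1.a=0 T1.b=1
T1.a=2 T1.b=0
T1.a=2 T1.b=1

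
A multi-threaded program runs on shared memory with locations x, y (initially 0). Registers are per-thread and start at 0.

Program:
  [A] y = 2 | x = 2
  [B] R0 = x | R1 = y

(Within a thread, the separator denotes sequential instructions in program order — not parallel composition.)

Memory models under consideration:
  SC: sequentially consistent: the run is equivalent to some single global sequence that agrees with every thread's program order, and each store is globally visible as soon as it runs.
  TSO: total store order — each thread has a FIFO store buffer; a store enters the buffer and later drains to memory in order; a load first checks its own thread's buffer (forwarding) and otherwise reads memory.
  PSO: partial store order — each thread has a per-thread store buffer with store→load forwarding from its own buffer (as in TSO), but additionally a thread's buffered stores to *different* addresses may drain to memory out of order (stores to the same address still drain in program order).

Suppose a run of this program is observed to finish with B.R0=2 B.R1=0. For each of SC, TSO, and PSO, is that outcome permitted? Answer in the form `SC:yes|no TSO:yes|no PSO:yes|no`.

SC:no TSO:no PSO:yes

outcome vector order: (B.R0,B.R1)
under SC → 0/0; 0/2; 2/2
under TSO → 0/0; 0/2; 2/2
under PSO → 0/0; 0/2; 2/0; 2/2
target 2/0 ∈ {PSO}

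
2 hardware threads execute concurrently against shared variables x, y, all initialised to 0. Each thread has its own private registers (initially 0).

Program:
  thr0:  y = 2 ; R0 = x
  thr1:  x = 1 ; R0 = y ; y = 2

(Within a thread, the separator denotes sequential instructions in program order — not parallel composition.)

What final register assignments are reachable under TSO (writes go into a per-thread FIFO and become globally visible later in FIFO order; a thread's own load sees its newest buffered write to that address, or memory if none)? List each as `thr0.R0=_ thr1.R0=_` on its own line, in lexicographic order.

thr0.R0=0 thr1.R0=0
thr0.R0=0 thr1.R0=2
thr0.R0=1 thr1.R0=0
thr0.R0=1 thr1.R0=2

outcome vector order: (thr0.R0,thr1.R0)
|TSO outcomes| = 4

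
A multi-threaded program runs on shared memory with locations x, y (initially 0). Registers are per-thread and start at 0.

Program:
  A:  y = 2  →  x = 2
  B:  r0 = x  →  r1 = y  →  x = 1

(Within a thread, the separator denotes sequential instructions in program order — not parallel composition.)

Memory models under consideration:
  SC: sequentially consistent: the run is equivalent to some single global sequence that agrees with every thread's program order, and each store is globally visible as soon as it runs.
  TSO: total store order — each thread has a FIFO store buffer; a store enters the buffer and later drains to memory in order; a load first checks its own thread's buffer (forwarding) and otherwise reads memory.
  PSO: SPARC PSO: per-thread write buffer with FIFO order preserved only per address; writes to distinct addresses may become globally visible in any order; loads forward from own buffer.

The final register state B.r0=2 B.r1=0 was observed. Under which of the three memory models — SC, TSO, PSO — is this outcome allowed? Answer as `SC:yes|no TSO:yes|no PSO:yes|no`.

SC:no TSO:no PSO:yes

outcome vector order: (B.r0,B.r1)
SC: 3 outcomes — {0/0; 0/2; 2/2}
TSO: 3 outcomes — {0/0; 0/2; 2/2}
PSO: 4 outcomes — {0/0; 0/2; 2/0; 2/2}
target 2/0 ∈ {PSO}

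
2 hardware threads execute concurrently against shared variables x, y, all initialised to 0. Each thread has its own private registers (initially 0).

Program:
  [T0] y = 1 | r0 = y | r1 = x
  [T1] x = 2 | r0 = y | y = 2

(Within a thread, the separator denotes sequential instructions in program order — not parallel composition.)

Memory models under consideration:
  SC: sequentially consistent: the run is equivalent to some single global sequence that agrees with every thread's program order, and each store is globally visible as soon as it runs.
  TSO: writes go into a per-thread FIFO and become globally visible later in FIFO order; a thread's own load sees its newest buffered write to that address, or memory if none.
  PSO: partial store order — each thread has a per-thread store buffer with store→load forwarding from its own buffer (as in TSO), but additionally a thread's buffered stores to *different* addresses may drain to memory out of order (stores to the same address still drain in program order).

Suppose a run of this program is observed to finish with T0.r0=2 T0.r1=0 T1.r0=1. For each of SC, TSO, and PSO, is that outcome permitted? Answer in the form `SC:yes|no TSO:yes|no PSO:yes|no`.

outcome vector order: (T0.r0,T0.r1,T1.r0)
[SC] allowed = {1/0/1 1/2/0 1/2/1 2/2/0 2/2/1}
[TSO] allowed = {1/0/0 1/0/1 1/2/0 1/2/1 2/2/0 2/2/1}
[PSO] allowed = {1/0/0 1/0/1 1/2/0 1/2/1 2/0/0 2/0/1 2/2/0 2/2/1}
target 2/0/1 ∈ {PSO}

SC:no TSO:no PSO:yes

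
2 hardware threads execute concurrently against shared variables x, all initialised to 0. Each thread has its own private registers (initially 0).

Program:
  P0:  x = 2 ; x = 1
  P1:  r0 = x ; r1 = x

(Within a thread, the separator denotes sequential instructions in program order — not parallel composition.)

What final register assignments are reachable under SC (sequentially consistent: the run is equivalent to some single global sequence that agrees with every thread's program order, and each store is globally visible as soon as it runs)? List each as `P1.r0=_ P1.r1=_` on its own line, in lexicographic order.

P1.r0=0 P1.r1=0
P1.r0=0 P1.r1=1
P1.r0=0 P1.r1=2
P1.r0=1 P1.r1=1
P1.r0=2 P1.r1=1
P1.r0=2 P1.r1=2

outcome vector order: (P1.r0,P1.r1)
|SC outcomes| = 6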